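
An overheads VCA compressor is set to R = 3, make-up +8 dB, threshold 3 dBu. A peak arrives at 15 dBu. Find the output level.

Overshoot: 15 − 3 = 12 dB.
3:1 compression reduces that to 12/3 = 4 dB over.
Output = 3 + 4 = 7 dBu; make-up adds 8 dB, giving 15 dBu.

15 dBu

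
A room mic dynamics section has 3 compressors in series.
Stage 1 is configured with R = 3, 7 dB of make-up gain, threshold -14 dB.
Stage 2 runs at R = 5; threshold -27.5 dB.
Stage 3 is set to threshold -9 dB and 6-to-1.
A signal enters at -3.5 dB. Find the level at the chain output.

-22.7 dB

Stage 1: 10.5 dB above -14 dB, reduced 3:1 to 3.5 dB above → -10.5 dB; +7 dB make-up → -3.5 dB.
Stage 2: -3.5 dB is 24 dB over -27.5 dB; at 5:1 that becomes 4.8 dB over, giving -22.7 dB.
Stage 3: -22.7 dB ≤ -9 dB, so stage 3 doesn't engage; output -22.7 dB.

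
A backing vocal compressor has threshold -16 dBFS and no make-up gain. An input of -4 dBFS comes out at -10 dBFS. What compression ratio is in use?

2:1

Input overshoot = -4 − (-16) = 12 dB; output overshoot = -10 − (-16) = 6 dB.
Ratio = 12 / 6 = 2.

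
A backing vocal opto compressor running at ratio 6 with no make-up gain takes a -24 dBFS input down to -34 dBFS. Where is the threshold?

Gain reduction = -24 − (-34) = 10 dB; output overshoot = GR / (R − 1) = 10 / 5 = 2 dB.
Threshold = output − output overshoot = -34 − 2 = -36 dBFS.

-36 dBFS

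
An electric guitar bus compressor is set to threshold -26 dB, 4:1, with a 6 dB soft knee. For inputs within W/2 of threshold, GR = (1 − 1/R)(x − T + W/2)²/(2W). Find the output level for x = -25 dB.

x − T + W/2 = -25 − (-26) + 3 = 4.
GR = (1 − 1/4) × 4² / 12 = 0.75 × 16 / 12 = 1 dB.
Output = -25 − 1 = -26 dB.

-26 dB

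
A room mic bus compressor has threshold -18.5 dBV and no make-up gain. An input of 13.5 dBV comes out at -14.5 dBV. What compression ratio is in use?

Input overshoot = 13.5 − (-18.5) = 32 dB; output overshoot = -14.5 − (-18.5) = 4 dB.
Ratio = 32 / 4 = 8.

8:1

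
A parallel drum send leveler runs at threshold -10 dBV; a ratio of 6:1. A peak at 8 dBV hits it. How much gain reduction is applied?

15 dB

Overshoot = 8 − (-10) = 18 dB.
A 6:1 ratio leaves 3 dB of that excess.
So the signal is attenuated by 18 − 3 = 15 dB.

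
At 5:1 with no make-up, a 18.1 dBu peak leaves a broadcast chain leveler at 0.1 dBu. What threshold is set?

Input is 22.5 dB above T (since output overshoot × R = input overshoot: (0.1 − T)·5 = 18.1 − T gives T = -4.4 dBu).
Check: -4.4 + (18.1 − (-4.4))/5 = -4.4 + 4.5 = 0.1 dBu. ✓

-4.4 dBu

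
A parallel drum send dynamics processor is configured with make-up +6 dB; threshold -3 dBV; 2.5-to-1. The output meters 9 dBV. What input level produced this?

12 dBV

Stripping the +6 dB make-up gives 3 dBV at the gain stage.
Post-compression overshoot = 3 − (-3) = 6 dB.
Input overshoot = R × output overshoot = 15 dB → input = -3 + 15 = 12 dBV.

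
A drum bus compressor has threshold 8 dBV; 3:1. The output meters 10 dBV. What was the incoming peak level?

14 dBV

Post-compression overshoot = 10 − 8 = 2 dB.
Input overshoot = R × output overshoot = 6 dB → input = 8 + 6 = 14 dBV.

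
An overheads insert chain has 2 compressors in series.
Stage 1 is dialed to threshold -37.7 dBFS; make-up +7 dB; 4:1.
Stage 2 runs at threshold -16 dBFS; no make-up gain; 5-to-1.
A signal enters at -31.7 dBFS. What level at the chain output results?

Stage 1: -31.7 dBFS is 6 dB over -37.7 dBFS; at 4:1 that becomes 1.5 dB over, giving -36.2 dBFS; +7 dB make-up → -29.2 dBFS.
Stage 2: -29.2 dBFS ≤ -16 dBFS, so stage 2 doesn't engage; output -29.2 dBFS.

-29.2 dBFS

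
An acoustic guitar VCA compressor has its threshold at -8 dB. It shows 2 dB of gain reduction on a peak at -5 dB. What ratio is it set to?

Input overshoot = -5 − (-8) = 3 dB.
Output overshoot = 3 − 2 = 1 dB.
Ratio = input overshoot / output overshoot = 3 / 1 = 3.

3:1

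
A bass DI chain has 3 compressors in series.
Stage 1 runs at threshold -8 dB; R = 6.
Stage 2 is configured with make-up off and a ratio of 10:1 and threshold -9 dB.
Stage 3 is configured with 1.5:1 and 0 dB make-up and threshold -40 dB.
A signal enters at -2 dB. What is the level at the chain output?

-19.2 dB

Stage 1: -2 dB is 6 dB over -8 dB; at 6:1 that becomes 1 dB over, giving -7 dB.
Stage 2: overshoot 2 dB → 2/10 = 0.2 dB → -8.8 dB.
Stage 3: overshoot 31.2 dB → 31.2/1.5 = 20.8 dB → -19.2 dB.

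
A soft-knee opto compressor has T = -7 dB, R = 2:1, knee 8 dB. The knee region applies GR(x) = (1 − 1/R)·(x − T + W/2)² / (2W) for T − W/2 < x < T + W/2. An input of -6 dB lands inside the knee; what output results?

x − T + W/2 = -6 − (-7) + 4 = 5.
GR = (1 − 1/2) × 5² / 16 = 0.5 × 25 / 16 = 0.78125 dB.
Output = -6 − 0.78125 = -6.78125 dB.

-6.78125 dB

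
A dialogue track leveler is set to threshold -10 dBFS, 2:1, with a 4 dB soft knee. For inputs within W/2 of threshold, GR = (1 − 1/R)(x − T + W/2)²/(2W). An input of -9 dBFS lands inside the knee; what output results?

-9.5625 dBFS

x − T + W/2 = -9 − (-10) + 2 = 3.
GR = (1 − 1/2) × 3² / 8 = 0.5 × 9 / 8 = 0.5625 dB.
Output = -9 − 0.5625 = -9.5625 dBFS.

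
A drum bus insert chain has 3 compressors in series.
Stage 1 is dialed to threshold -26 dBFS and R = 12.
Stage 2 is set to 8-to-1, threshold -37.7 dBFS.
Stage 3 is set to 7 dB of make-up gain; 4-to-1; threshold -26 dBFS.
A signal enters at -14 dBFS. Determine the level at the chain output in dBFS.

-29.1125 dBFS

Stage 1: overshoot 12 dB → 12/12 = 1 dB → -25 dBFS.
Stage 2: overshoot 12.7 dB → 12.7/8 = 1.5875 dB → -36.1125 dBFS.
Stage 3: below threshold (-36.1125 ≤ -26); passes unchanged; make-up brings it to -29.1125 dBFS.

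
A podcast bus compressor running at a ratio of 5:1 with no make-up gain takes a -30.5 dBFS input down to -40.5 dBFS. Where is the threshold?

Input is 12.5 dB above T (since output overshoot × R = input overshoot: (-40.5 − T)·5 = -30.5 − T gives T = -43 dBFS).
Check: -43 + (-30.5 − (-43))/5 = -43 + 2.5 = -40.5 dBFS. ✓

-43 dBFS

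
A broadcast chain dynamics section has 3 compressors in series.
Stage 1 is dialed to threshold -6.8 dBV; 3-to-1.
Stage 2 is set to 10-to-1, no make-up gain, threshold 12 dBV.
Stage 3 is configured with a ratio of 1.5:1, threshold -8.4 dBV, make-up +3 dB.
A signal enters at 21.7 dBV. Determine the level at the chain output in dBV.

2 dBV

Stage 1: 21.7 dBV is 28.5 dB over -6.8 dBV; at 3:1 that becomes 9.5 dB over, giving 2.7 dBV.
Stage 2: 2.7 dBV is at or below the 12 dBV threshold — no compression; output 2.7 dBV.
Stage 3: 11.1 dB above -8.4 dBV, reduced 1.5:1 to 7.4 dB above → -1 dBV; +3 dB make-up → 2 dBV.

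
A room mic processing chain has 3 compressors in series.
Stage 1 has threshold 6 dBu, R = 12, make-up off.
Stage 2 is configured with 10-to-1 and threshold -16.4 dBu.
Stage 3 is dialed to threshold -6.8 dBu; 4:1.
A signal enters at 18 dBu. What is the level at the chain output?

Stage 1: overshoot 12 dB → 12/12 = 1 dB → 7 dBu.
Stage 2: 7 dBu is 23.4 dB over -16.4 dBu; at 10:1 that becomes 2.34 dB over, giving -14.06 dBu.
Stage 3: -14.06 dBu ≤ -6.8 dBu, so stage 3 doesn't engage; output -14.06 dBu.

-14.06 dBu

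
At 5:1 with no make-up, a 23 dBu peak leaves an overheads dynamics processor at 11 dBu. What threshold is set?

8 dBu

Input is 15 dB above T (since output overshoot × R = input overshoot: (11 − T)·5 = 23 − T gives T = 8 dBu).
Check: 8 + (23 − 8)/5 = 8 + 3 = 11 dBu. ✓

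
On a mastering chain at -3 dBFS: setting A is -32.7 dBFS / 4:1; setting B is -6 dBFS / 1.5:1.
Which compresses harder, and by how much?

A: GR = 29.7 − 29.7/4 = 22.275 dB.
B: GR = 3 − 3/1.5 = 1 dB.
A reduces 21.275 dB more.

A, by 21.275 dB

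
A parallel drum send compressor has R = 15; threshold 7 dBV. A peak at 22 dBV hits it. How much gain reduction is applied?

The signal is 15 dB above threshold.
At 15:1, output sits 15/15 = 1 dB above threshold.
So the signal is attenuated by 15 − 1 = 14 dB.

14 dB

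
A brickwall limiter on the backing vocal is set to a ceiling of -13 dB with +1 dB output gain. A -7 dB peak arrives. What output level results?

-12 dB

The limiter clamps the peak to its -13 dB ceiling.
Output gain then adds 1 dB: -13 + 1 = -12 dB.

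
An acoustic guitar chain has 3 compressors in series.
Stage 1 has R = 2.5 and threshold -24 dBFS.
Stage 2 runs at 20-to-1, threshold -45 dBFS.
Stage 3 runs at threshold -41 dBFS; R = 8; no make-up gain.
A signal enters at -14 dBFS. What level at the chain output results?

Stage 1: 10 dB above -24 dBFS, reduced 2.5:1 to 4 dB above → -20 dBFS.
Stage 2: overshoot 25 dB → 25/20 = 1.25 dB → -43.75 dBFS.
Stage 3: -43.75 dBFS ≤ -41 dBFS, so stage 3 doesn't engage; output -43.75 dBFS.

-43.75 dBFS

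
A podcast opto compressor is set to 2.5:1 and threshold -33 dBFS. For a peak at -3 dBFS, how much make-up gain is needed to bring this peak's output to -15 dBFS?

6 dB

The peak compresses to -33 + 30/2.5 = -21 dBFS.
To reach -15 dBFS requires -15 − (-21) = 6 dB of make-up.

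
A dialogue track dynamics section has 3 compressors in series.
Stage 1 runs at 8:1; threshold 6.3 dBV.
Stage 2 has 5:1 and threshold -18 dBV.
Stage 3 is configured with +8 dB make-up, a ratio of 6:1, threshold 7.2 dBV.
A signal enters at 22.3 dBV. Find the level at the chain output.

-4.74 dBV

Stage 1: overshoot 16 dB → 16/8 = 2 dB → 8.3 dBV.
Stage 2: 8.3 dBV is 26.3 dB over -18 dBV; at 5:1 that becomes 5.26 dB over, giving -12.74 dBV.
Stage 3: below threshold (-12.74 ≤ 7.2); passes unchanged; make-up brings it to -4.74 dBV.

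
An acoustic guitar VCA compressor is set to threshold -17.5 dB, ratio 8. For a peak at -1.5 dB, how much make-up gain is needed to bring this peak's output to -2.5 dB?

13 dB

The peak compresses to -17.5 + 16/8 = -15.5 dB.
To reach -2.5 dB requires -2.5 − (-15.5) = 13 dB of make-up.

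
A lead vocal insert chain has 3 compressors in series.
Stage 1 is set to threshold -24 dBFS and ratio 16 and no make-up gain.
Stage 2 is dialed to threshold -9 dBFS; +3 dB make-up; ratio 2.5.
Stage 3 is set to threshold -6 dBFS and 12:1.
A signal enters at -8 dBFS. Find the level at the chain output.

-20 dBFS

Stage 1: overshoot 16 dB → 16/16 = 1 dB → -23 dBFS.
Stage 2: below threshold (-23 ≤ -9); passes unchanged; make-up brings it to -20 dBFS.
Stage 3: below threshold (-20 ≤ -6); passes unchanged; output -20 dBFS.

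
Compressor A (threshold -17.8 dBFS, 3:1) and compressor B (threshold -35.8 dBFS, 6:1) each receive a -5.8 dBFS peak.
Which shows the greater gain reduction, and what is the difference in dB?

A: overshoot 12 dB → output overshoot 4 dB → GR 8 dB.
B: overshoot 30 dB → output overshoot 5 dB → GR 25 dB.
B reduces 17 dB more.

B, by 17 dB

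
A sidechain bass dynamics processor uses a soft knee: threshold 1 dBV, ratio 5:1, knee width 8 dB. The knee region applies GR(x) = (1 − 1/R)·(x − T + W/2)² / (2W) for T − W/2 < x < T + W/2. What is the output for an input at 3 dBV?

x − T + W/2 = 3 − 1 + 4 = 6.
GR = (1 − 1/5) × 6² / 16 = 0.8 × 36 / 16 = 1.8 dB.
Output = 3 − 1.8 = 1.2 dBV.

1.2 dBV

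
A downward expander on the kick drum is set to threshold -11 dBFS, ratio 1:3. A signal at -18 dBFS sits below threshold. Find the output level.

The input is 7 dB below the -11 dBFS threshold.
A 1:3 expander multiplies undershoot by 3: 7 × 3 = 21 dB below threshold.
Output = -11 − 21 = -32 dBFS.

-32 dBFS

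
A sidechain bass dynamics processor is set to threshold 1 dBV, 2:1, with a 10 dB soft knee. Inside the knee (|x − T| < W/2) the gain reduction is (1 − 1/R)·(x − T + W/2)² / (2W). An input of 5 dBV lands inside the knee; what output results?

x − T + W/2 = 5 − 1 + 5 = 9.
GR = (1 − 1/2) × 9² / 20 = 0.5 × 81 / 20 = 2.025 dB.
Output = 5 − 2.025 = 2.975 dBV.

2.975 dBV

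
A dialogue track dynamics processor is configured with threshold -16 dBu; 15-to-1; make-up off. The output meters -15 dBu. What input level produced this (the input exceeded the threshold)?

That's 1 dB above the -16 dBu threshold.
Input overshoot = R × output overshoot = 15 dB → input = -16 + 15 = -1 dBu.

-1 dBu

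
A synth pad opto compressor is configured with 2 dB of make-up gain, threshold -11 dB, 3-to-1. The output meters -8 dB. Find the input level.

-8 dB

Before make-up, the level was -8 − 2 = -10 dB.
That's 1 dB above the -11 dB threshold.
Input overshoot = R × output overshoot = 3 dB → input = -11 + 3 = -8 dB.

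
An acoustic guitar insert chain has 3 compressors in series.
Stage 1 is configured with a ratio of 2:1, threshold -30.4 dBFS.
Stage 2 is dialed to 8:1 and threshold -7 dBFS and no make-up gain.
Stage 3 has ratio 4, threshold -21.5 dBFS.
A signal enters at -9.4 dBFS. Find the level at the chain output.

Stage 1: 21 dB above -30.4 dBFS, reduced 2:1 to 10.5 dB above → -19.9 dBFS.
Stage 2: -19.9 dBFS ≤ -7 dBFS, so stage 2 doesn't engage; output -19.9 dBFS.
Stage 3: 1.6 dB above -21.5 dBFS, reduced 4:1 to 0.4 dB above → -21.1 dBFS.

-21.1 dBFS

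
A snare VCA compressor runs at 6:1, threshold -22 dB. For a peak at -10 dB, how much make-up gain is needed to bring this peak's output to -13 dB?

7 dB

Overshoot 12 dB → 12/6 = 2 dB after compression, so the compressed level is -22 + 2 = -20 dB.
Make-up = target − compressed = -13 − (-20) = 7 dB.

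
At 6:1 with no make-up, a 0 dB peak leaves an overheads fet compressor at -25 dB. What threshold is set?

-30 dB

Input is 30 dB above T (since output overshoot × R = input overshoot: (-25 − T)·6 = 0 − T gives T = -30 dB).
Check: -30 + (0 − (-30))/6 = -30 + 5 = -25 dB. ✓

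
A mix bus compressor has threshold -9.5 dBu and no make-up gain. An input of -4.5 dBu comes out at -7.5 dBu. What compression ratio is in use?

Input overshoot = -4.5 − (-9.5) = 5 dB; output overshoot = -7.5 − (-9.5) = 2 dB.
Ratio = 5 / 2 = 2.5.

2.5:1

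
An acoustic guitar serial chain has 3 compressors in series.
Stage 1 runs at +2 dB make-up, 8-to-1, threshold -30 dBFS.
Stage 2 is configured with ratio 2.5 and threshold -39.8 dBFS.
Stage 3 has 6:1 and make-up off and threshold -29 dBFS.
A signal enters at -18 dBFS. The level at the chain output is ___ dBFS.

-34.48 dBFS

Stage 1: -18 dBFS is 12 dB over -30 dBFS; at 8:1 that becomes 1.5 dB over, giving -28.5 dBFS; +2 dB make-up → -26.5 dBFS.
Stage 2: -26.5 dBFS is 13.3 dB over -39.8 dBFS; at 2.5:1 that becomes 5.32 dB over, giving -34.48 dBFS.
Stage 3: below threshold (-34.48 ≤ -29); passes unchanged; output -34.48 dBFS.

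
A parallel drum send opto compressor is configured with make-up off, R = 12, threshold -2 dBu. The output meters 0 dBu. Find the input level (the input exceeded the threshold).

The compressed level sits 0 − (-2) = 2 dB over threshold.
Input overshoot = R × output overshoot = 24 dB → input = -2 + 24 = 22 dBu.

22 dBu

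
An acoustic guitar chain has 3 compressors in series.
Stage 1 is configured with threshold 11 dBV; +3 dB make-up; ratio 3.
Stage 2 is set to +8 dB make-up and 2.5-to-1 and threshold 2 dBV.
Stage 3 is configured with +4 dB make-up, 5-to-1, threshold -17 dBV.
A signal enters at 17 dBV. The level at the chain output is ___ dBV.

Stage 1: 6 dB above 11 dBV, reduced 3:1 to 2 dB above → 13 dBV; +3 dB make-up → 16 dBV.
Stage 2: 14 dB above 2 dBV, reduced 2.5:1 to 5.6 dB above → 7.6 dBV; +8 dB make-up → 15.6 dBV.
Stage 3: overshoot 32.6 dB → 32.6/5 = 6.52 dB → -10.48 dBV; +4 dB make-up → -6.48 dBV.

-6.48 dBV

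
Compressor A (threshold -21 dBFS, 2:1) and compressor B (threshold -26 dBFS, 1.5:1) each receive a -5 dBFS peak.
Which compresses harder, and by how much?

A: 16 dB over, compressed to 8 dB over, so 8 dB of GR.
B: 21 dB over, compressed to 14 dB over, so 7 dB of GR.
Difference: 1 dB in favour of A.

A, by 1 dB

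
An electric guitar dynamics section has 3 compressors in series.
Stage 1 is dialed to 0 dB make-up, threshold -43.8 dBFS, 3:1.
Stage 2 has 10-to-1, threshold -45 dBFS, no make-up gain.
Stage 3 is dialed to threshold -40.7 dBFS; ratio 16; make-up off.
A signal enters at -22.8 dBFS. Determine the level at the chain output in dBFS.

Stage 1: overshoot 21 dB → 21/3 = 7 dB → -36.8 dBFS.
Stage 2: overshoot 8.2 dB → 8.2/10 = 0.82 dB → -44.18 dBFS.
Stage 3: below threshold (-44.18 ≤ -40.7); passes unchanged; output -44.18 dBFS.

-44.18 dBFS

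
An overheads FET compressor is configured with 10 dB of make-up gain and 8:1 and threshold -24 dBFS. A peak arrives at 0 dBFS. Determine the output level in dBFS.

-11 dBFS

0 dBFS sits 24 dB over threshold.
The 24 dB excess becomes 3 dB after 8:1 reduction.
That puts the output at -21 dBFS; make-up adds 10 dB, giving -11 dBFS.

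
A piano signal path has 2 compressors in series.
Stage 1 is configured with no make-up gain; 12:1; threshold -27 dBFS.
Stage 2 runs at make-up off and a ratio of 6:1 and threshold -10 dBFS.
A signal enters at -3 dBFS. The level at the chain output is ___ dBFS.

-25 dBFS

Stage 1: 24 dB above -27 dBFS, reduced 12:1 to 2 dB above → -25 dBFS.
Stage 2: -25 dBFS is at or below the -10 dBFS threshold — no compression; output -25 dBFS.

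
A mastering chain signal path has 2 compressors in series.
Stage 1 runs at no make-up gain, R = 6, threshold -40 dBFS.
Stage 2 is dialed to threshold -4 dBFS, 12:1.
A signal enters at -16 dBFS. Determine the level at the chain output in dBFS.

Stage 1: -16 dBFS is 24 dB over -40 dBFS; at 6:1 that becomes 4 dB over, giving -36 dBFS.
Stage 2: -36 dBFS ≤ -4 dBFS, so stage 2 doesn't engage; output -36 dBFS.

-36 dBFS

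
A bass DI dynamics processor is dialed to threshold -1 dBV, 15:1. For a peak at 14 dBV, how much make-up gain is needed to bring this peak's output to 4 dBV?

4 dB

The peak compresses to -1 + 15/15 = 0 dBV.
To reach 4 dBV requires 4 − 0 = 4 dB of make-up.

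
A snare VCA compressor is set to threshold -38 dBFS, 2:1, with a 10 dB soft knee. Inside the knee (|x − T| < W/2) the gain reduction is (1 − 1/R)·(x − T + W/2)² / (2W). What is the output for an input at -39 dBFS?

-39.4 dBFS

x − T + W/2 = -39 − (-38) + 5 = 4.
GR = (1 − 1/2) × 4² / 20 = 0.5 × 16 / 20 = 0.4 dB.
Output = -39 − 0.4 = -39.4 dBFS.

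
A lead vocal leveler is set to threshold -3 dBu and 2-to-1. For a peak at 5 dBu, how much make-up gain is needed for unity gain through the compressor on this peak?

4 dB

The peak compresses to -3 + 8/2 = 1 dBu.
To reach 5 dBu requires 5 − 1 = 4 dB of make-up.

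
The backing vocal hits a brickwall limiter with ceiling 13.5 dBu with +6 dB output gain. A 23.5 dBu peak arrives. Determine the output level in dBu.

19.5 dBu

A brickwall limiter is an ∞:1 compressor: any input above the ceiling is clamped to 13.5 dBu.
Output gain then adds 6 dB: 13.5 + 6 = 19.5 dBu.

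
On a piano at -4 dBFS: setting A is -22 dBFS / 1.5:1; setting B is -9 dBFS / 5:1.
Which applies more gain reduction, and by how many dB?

A, by 2 dB

A: 18 dB over, compressed to 12 dB over, so 6 dB of GR.
B: 5 dB over, compressed to 1 dB over, so 4 dB of GR.
Difference: 2 dB in favour of A.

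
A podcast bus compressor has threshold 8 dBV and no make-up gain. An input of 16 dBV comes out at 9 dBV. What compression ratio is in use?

8:1

Input overshoot = 16 − 8 = 8 dB; output overshoot = 9 − 8 = 1 dB.
Ratio = 8 / 1 = 8.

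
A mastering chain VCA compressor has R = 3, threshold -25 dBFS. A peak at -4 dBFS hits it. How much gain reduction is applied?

14 dB

Overshoot = -4 − (-25) = 21 dB.
A 3:1 ratio leaves 7 dB of that excess.
Gain reduction = 21 − 7 = 14 dB.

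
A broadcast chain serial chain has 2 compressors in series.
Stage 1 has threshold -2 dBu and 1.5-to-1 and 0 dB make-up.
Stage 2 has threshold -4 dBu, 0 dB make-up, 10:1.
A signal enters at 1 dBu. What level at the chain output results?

-3.6 dBu

Stage 1: 1 dBu is 3 dB over -2 dBu; at 1.5:1 that becomes 2 dB over, giving 0 dBu.
Stage 2: 0 dBu is 4 dB over -4 dBu; at 10:1 that becomes 0.4 dB over, giving -3.6 dBu.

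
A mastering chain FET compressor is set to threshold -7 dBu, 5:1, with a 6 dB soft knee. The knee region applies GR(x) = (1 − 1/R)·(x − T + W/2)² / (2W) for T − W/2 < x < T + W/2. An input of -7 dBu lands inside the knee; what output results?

x − T + W/2 = -7 − (-7) + 3 = 3.
GR = (1 − 1/5) × 3² / 12 = 0.8 × 9 / 12 = 0.6 dB.
Output = -7 − 0.6 = -7.6 dBu.

-7.6 dBu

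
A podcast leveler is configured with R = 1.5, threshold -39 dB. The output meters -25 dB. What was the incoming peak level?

That's 14 dB above the -39 dB threshold.
Input overshoot = R × output overshoot = 21 dB → input = -39 + 21 = -18 dB.

-18 dB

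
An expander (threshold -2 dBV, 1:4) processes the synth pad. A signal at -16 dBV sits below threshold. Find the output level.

-58 dBV

Undershoot = (-2) − (-16) = 14 dB.
At 1:4, that expands to 56 dB under threshold.
Output = -2 − 56 = -58 dBV.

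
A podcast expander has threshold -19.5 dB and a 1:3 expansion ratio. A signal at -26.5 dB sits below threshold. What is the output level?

-40.5 dB

The input is 7 dB below the -19.5 dB threshold.
A 1:3 expander multiplies undershoot by 3: 7 × 3 = 21 dB below threshold.
Output = -19.5 − 21 = -40.5 dB.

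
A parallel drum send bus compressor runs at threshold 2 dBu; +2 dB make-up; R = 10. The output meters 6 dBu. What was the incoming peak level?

Before make-up, the level was 6 − 2 = 4 dBu.
Post-compression overshoot = 4 − 2 = 2 dB.
Undo the ratio: input overshoot = 2 × 10 = 20 dB, giving input = 22 dBu.

22 dBu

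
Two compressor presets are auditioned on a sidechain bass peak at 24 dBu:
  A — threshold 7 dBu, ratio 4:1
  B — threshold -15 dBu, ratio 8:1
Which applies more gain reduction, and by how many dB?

B, by 21.375 dB

A: overshoot 17 dB → output overshoot 4.25 dB → GR 12.75 dB.
B: overshoot 39 dB → output overshoot 4.875 dB → GR 34.125 dB.
Difference: 21.375 dB in favour of B.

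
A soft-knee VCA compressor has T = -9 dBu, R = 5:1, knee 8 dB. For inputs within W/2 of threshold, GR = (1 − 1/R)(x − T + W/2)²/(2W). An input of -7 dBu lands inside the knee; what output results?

-8.8 dBu

x − T + W/2 = -7 − (-9) + 4 = 6.
GR = (1 − 1/5) × 6² / 16 = 0.8 × 36 / 16 = 1.8 dB.
Output = -7 − 1.8 = -8.8 dBu.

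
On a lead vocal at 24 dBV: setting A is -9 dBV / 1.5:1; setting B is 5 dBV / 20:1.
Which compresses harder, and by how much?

A: GR = 33 − 33/1.5 = 11 dB.
B: GR = 19 − 19/20 = 18.05 dB.
Difference: 7.05 dB in favour of B.

B, by 7.05 dB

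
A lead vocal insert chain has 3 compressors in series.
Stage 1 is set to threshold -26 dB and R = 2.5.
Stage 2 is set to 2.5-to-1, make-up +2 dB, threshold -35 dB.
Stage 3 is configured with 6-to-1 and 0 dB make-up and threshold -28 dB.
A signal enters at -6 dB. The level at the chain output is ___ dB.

Stage 1: overshoot 20 dB → 20/2.5 = 8 dB → -18 dB.
Stage 2: 17 dB above -35 dB, reduced 2.5:1 to 6.8 dB above → -28.2 dB; +2 dB make-up → -26.2 dB.
Stage 3: -26.2 dB is 1.8 dB over -28 dB; at 6:1 that becomes 0.3 dB over, giving -27.7 dB.

-27.7 dB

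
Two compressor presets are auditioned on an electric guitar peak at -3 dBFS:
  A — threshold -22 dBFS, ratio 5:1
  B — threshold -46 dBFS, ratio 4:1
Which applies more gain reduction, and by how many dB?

B, by 17.05 dB

A: overshoot 19 dB → output overshoot 3.8 dB → GR 15.2 dB.
B: overshoot 43 dB → output overshoot 10.75 dB → GR 32.25 dB.
Difference: 17.05 dB in favour of B.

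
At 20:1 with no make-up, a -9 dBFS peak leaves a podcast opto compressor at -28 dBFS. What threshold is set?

-29 dBFS

Gain reduction = -9 − (-28) = 19 dB; output overshoot = GR / (R − 1) = 19 / 19 = 1 dB.
Threshold = output − output overshoot = -28 − 1 = -29 dBFS.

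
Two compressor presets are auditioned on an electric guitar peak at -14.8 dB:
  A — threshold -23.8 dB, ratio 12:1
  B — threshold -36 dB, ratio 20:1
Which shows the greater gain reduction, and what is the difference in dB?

B, by 11.89 dB

A: GR = 9 − 9/12 = 8.25 dB.
B: GR = 21.2 − 21.2/20 = 20.14 dB.
B reduces 11.89 dB more.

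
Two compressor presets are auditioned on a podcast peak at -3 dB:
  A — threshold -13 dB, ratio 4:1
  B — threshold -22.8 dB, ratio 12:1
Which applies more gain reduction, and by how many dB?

B, by 10.65 dB

A: overshoot 10 dB → output overshoot 2.5 dB → GR 7.5 dB.
B: overshoot 19.8 dB → output overshoot 1.65 dB → GR 18.15 dB.
Difference: 10.65 dB in favour of B.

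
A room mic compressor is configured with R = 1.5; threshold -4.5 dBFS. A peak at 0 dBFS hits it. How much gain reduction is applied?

1.5 dB

0 dBFS exceeds the threshold by 4.5 dB.
After 1.5:1 compression the overshoot becomes 4.5/1.5 = 3 dB.
Gain reduction = 4.5 − 3 = 1.5 dB.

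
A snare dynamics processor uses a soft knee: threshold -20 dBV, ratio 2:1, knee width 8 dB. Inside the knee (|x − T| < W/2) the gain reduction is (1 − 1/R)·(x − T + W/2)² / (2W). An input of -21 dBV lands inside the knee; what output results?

-21.28125 dBV

x − T + W/2 = -21 − (-20) + 4 = 3.
GR = (1 − 1/2) × 3² / 16 = 0.5 × 9 / 16 = 0.28125 dB.
Output = -21 − 0.28125 = -21.28125 dBV.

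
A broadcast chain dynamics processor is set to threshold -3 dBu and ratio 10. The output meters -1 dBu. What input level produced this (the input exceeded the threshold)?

Post-compression overshoot = -1 − (-3) = 2 dB.
Undo the ratio: input overshoot = 2 × 10 = 20 dB, giving input = 17 dBu.

17 dBu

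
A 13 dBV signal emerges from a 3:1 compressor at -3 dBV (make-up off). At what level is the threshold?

-11 dBV

Input is 24 dB above T (since output overshoot × R = input overshoot: (-3 − T)·3 = 13 − T gives T = -11 dBV).
Check: -11 + (13 − (-11))/3 = -11 + 8 = -3 dBV. ✓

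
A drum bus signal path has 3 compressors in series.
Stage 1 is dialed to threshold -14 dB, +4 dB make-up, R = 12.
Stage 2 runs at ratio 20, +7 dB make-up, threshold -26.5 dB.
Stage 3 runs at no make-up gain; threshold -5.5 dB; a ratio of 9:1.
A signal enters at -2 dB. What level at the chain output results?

-18.625 dB

Stage 1: 12 dB above -14 dB, reduced 12:1 to 1 dB above → -13 dB; +4 dB make-up → -9 dB.
Stage 2: -9 dB is 17.5 dB over -26.5 dB; at 20:1 that becomes 0.875 dB over, giving -25.625 dB; +7 dB make-up → -18.625 dB.
Stage 3: -18.625 dB is at or below the -5.5 dB threshold — no compression; output -18.625 dB.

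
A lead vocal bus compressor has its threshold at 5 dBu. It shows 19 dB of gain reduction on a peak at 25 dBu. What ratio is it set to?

Input overshoot = 25 − 5 = 20 dB.
Output overshoot = 20 − 19 = 1 dB.
Ratio = input overshoot / output overshoot = 20 / 1 = 20.

20:1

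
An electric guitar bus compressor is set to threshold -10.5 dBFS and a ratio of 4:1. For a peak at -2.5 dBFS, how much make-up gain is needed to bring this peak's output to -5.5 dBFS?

3 dB

Without make-up, output = threshold + overshoot/4 = -10.5 + 2 = -8.5 dBFS.
Gap to target: 3 dB.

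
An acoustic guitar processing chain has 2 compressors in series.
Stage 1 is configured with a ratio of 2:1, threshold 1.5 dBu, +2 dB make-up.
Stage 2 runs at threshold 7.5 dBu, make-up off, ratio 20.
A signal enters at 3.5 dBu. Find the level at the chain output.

4.5 dBu

Stage 1: overshoot 2 dB → 2/2 = 1 dB → 2.5 dBu; +2 dB make-up → 4.5 dBu.
Stage 2: 4.5 dBu ≤ 7.5 dBu, so stage 2 doesn't engage; output 4.5 dBu.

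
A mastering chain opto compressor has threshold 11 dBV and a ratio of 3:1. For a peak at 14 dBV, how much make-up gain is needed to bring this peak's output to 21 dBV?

9 dB

The peak compresses to 11 + 3/3 = 12 dBV.
To reach 21 dBV requires 21 − 12 = 9 dB of make-up.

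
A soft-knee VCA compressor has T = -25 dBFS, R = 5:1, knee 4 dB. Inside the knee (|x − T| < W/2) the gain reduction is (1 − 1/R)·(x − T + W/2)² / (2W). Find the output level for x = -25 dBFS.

-25.4 dBFS

x − T + W/2 = -25 − (-25) + 2 = 2.
GR = (1 − 1/5) × 2² / 8 = 0.8 × 4 / 8 = 0.4 dB.
Output = -25 − 0.4 = -25.4 dBFS.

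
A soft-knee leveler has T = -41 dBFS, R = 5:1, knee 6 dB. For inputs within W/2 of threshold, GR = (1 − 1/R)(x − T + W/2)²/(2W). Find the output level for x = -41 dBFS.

x − T + W/2 = -41 − (-41) + 3 = 3.
GR = (1 − 1/5) × 3² / 12 = 0.8 × 9 / 12 = 0.6 dB.
Output = -41 − 0.6 = -41.6 dBFS.

-41.6 dBFS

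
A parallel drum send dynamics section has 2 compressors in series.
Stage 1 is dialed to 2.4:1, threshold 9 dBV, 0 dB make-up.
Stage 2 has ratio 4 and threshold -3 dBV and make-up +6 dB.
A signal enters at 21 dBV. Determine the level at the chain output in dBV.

Stage 1: 21 dBV is 12 dB over 9 dBV; at 2.4:1 that becomes 5 dB over, giving 14 dBV.
Stage 2: 14 dBV is 17 dB over -3 dBV; at 4:1 that becomes 4.25 dB over, giving 1.25 dBV; +6 dB make-up → 7.25 dBV.

7.25 dBV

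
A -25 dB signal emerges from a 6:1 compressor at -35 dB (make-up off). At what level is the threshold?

-37 dB

Gain reduction = -25 − (-35) = 10 dB; output overshoot = GR / (R − 1) = 10 / 5 = 2 dB.
Threshold = output − output overshoot = -35 − 2 = -37 dB.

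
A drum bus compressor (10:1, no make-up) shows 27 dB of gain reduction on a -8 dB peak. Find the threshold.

-38 dB

Gain reduction = -8 − (-35) = 27 dB; output overshoot = GR / (R − 1) = 27 / 9 = 3 dB.
Threshold = output − output overshoot = -35 − 3 = -38 dB.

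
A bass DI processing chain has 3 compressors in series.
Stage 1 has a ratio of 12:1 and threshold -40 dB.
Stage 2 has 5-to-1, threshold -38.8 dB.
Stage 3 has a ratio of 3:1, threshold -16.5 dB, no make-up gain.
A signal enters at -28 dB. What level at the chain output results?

-39 dB

Stage 1: -28 dB is 12 dB over -40 dB; at 12:1 that becomes 1 dB over, giving -39 dB.
Stage 2: -39 dB is at or below the -38.8 dB threshold — no compression; output -39 dB.
Stage 3: below threshold (-39 ≤ -16.5); passes unchanged; output -39 dB.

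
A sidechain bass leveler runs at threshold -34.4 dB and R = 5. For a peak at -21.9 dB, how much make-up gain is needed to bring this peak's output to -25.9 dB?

Overshoot 12.5 dB → 12.5/5 = 2.5 dB after compression, so the compressed level is -34.4 + 2.5 = -31.9 dB.
Make-up = target − compressed = -25.9 − (-31.9) = 6 dB.

6 dB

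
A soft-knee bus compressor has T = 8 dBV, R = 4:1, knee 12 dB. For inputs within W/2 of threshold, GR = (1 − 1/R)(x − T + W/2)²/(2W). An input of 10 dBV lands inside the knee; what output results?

8 dBV

x − T + W/2 = 10 − 8 + 6 = 8.
GR = (1 − 1/4) × 8² / 24 = 0.75 × 64 / 24 = 2 dB.
Output = 10 − 2 = 8 dBV.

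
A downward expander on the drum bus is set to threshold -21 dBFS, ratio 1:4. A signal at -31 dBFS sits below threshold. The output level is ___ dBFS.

The input is 10 dB below the -21 dBFS threshold.
A 1:4 expander multiplies undershoot by 4: 10 × 4 = 40 dB below threshold.
Output = -21 − 40 = -61 dBFS.

-61 dBFS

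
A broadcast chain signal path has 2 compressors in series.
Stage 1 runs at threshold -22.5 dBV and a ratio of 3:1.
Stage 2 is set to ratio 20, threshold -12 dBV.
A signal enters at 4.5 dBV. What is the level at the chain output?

-13.5 dBV

Stage 1: 27 dB above -22.5 dBV, reduced 3:1 to 9 dB above → -13.5 dBV.
Stage 2: -13.5 dBV is at or below the -12 dBV threshold — no compression; output -13.5 dBV.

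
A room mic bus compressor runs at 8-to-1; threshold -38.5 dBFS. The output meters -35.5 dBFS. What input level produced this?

-14.5 dBFS

The compressed level sits -35.5 − (-38.5) = 3 dB over threshold.
Before 8:1 compression the overshoot was 3 × 8 = 24 dB, so input = -38.5 + 24 = -14.5 dBFS.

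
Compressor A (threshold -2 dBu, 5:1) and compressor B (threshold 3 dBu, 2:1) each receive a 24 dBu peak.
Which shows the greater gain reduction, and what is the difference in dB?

A: GR = 26 − 26/5 = 20.8 dB.
B: GR = 21 − 21/2 = 10.5 dB.
A applies 10.3 dB more gain reduction.

A, by 10.3 dB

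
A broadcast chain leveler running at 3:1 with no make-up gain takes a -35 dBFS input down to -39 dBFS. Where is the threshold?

-41 dBFS

Let T be the threshold. Output overshoot = (input overshoot)/R, so -39 − T = (-35 − T)/3.
3·(-39 − T) = -35 − T → 2·T = -117 − (-35) = -82.
T = -82/2 = -41 dBFS.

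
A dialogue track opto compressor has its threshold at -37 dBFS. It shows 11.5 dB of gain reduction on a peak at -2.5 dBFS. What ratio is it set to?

1.5:1

Input overshoot = -2.5 − (-37) = 34.5 dB.
Output overshoot = 34.5 − 11.5 = 23 dB.
Ratio = input overshoot / output overshoot = 34.5 / 23 = 1.5.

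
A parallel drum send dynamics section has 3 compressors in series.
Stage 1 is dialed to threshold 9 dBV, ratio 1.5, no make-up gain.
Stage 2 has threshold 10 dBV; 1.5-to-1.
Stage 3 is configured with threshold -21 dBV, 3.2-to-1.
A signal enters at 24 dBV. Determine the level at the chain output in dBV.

-9.4375 dBV

Stage 1: 24 dBV is 15 dB over 9 dBV; at 1.5:1 that becomes 10 dB over, giving 19 dBV.
Stage 2: 9 dB above 10 dBV, reduced 1.5:1 to 6 dB above → 16 dBV.
Stage 3: overshoot 37 dB → 37/3.2 = 11.5625 dB → -9.4375 dBV.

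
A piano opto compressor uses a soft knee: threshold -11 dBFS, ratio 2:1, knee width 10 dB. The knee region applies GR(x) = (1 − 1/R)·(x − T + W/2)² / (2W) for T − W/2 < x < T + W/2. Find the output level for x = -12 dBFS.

x − T + W/2 = -12 − (-11) + 5 = 4.
GR = (1 − 1/2) × 4² / 20 = 0.5 × 16 / 20 = 0.4 dB.
Output = -12 − 0.4 = -12.4 dBFS.

-12.4 dBFS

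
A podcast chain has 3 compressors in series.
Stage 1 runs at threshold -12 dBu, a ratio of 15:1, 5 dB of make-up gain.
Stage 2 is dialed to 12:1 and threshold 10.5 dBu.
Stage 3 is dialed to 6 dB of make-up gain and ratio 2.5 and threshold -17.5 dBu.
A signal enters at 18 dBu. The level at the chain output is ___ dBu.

-6.5 dBu

Stage 1: overshoot 30 dB → 30/15 = 2 dB → -10 dBu; +5 dB make-up → -5 dBu.
Stage 2: -5 dBu ≤ 10.5 dBu, so stage 2 doesn't engage; output -5 dBu.
Stage 3: 12.5 dB above -17.5 dBu, reduced 2.5:1 to 5 dB above → -12.5 dBu; +6 dB make-up → -6.5 dBu.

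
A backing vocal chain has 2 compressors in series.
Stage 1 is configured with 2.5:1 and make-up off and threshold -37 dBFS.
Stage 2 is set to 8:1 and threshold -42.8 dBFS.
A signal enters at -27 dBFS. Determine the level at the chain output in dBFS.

-41.575 dBFS

Stage 1: 10 dB above -37 dBFS, reduced 2.5:1 to 4 dB above → -33 dBFS.
Stage 2: 9.8 dB above -42.8 dBFS, reduced 8:1 to 1.225 dB above → -41.575 dBFS.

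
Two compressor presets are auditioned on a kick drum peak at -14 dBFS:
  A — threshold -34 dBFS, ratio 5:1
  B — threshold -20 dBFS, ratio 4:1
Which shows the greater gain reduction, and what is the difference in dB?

A, by 11.5 dB

A: GR = 20 − 20/5 = 16 dB.
B: GR = 6 − 6/4 = 4.5 dB.
A applies 11.5 dB more gain reduction.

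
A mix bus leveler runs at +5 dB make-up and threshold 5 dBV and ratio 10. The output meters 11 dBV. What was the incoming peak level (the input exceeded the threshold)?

Remove make-up: 11 − 5 = 6 dBV.
The compressed level sits 6 − 5 = 1 dB over threshold.
Undo the ratio: input overshoot = 1 × 10 = 10 dB, giving input = 15 dBV.

15 dBV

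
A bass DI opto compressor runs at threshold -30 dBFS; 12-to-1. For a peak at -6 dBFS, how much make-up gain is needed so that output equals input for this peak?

22 dB

The peak compresses to -30 + 24/12 = -28 dBFS.
To reach -6 dBFS requires -6 − (-28) = 22 dB of make-up.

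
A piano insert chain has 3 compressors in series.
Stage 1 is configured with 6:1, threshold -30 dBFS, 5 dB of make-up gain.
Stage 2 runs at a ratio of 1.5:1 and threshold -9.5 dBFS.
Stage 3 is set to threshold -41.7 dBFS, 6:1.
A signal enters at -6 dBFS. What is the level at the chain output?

-38.25 dBFS

Stage 1: overshoot 24 dB → 24/6 = 4 dB → -26 dBFS; +5 dB make-up → -21 dBFS.
Stage 2: -21 dBFS is at or below the -9.5 dBFS threshold — no compression; output -21 dBFS.
Stage 3: overshoot 20.7 dB → 20.7/6 = 3.45 dB → -38.25 dBFS.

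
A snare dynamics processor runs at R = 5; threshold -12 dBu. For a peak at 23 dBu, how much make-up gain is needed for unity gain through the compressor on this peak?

Without make-up, output = threshold + overshoot/5 = -12 + 7 = -5 dBu.
Gap to target: 28 dB.

28 dB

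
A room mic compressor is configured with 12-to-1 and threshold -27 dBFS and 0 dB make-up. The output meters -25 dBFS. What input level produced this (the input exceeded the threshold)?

The compressed level sits -25 − (-27) = 2 dB over threshold.
Input overshoot = R × output overshoot = 24 dB → input = -27 + 24 = -3 dBFS.

-3 dBFS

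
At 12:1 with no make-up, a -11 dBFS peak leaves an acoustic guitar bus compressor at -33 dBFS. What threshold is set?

Let T be the threshold. Output overshoot = (input overshoot)/R, so -33 − T = (-11 − T)/12.
12·(-33 − T) = -11 − T → 11·T = -396 − (-11) = -385.
T = -385/11 = -35 dBFS.

-35 dBFS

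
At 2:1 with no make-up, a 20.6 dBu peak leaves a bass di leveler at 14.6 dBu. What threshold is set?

Input is 12 dB above T (since output overshoot × R = input overshoot: (14.6 − T)·2 = 20.6 − T gives T = 8.6 dBu).
Check: 8.6 + (20.6 − 8.6)/2 = 8.6 + 6 = 14.6 dBu. ✓

8.6 dBu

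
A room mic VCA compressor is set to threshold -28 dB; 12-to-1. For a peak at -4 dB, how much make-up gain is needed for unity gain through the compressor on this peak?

Without make-up, output = threshold + overshoot/12 = -28 + 2 = -26 dB.
Gap to target: 22 dB.

22 dB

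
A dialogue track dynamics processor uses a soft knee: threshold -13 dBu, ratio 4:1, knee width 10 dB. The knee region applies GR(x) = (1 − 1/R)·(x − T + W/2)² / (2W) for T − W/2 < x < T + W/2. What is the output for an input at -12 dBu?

x − T + W/2 = -12 − (-13) + 5 = 6.
GR = (1 − 1/4) × 6² / 20 = 0.75 × 36 / 20 = 1.35 dB.
Output = -12 − 1.35 = -13.35 dBu.

-13.35 dBu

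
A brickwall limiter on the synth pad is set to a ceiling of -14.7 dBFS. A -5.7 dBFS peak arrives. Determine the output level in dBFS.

A brickwall limiter is an ∞:1 compressor: any input above the ceiling is clamped to -14.7 dBFS.

-14.7 dBFS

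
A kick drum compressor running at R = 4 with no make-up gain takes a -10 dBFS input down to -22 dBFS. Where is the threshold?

Let T be the threshold. Output overshoot = (input overshoot)/R, so -22 − T = (-10 − T)/4.
4·(-22 − T) = -10 − T → 3·T = -88 − (-10) = -78.
T = -78/3 = -26 dBFS.

-26 dBFS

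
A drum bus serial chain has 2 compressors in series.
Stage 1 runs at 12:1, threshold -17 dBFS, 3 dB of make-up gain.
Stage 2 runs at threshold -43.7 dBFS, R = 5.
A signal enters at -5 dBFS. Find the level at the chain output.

Stage 1: 12 dB above -17 dBFS, reduced 12:1 to 1 dB above → -16 dBFS; +3 dB make-up → -13 dBFS.
Stage 2: -13 dBFS is 30.7 dB over -43.7 dBFS; at 5:1 that becomes 6.14 dB over, giving -37.56 dBFS.

-37.56 dBFS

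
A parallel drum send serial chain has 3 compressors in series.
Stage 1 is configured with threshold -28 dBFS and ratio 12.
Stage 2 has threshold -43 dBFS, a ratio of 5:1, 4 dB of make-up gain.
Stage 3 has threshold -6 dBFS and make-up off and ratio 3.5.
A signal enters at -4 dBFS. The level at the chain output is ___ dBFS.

-35.6 dBFS

Stage 1: overshoot 24 dB → 24/12 = 2 dB → -26 dBFS.
Stage 2: 17 dB above -43 dBFS, reduced 5:1 to 3.4 dB above → -39.6 dBFS; +4 dB make-up → -35.6 dBFS.
Stage 3: -35.6 dBFS ≤ -6 dBFS, so stage 3 doesn't engage; output -35.6 dBFS.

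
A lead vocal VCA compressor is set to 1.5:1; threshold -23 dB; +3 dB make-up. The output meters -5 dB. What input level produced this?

-0.5 dB

Remove make-up: -5 − 3 = -8 dB.
That's 15 dB above the -23 dB threshold.
Undo the ratio: input overshoot = 15 × 1.5 = 22.5 dB, giving input = -0.5 dB.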